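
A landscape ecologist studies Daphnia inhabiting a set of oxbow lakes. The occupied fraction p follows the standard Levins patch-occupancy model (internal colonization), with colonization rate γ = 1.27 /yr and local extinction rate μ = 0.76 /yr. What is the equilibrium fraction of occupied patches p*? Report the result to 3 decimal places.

0.402

Setting dp/dt = 0 and dividing through by p* gives γ·(1−p*) = μ.
So p* = 1 − μ/γ = 1 − 0.76/1.27 = 1 − 0.5984 = 0.4016.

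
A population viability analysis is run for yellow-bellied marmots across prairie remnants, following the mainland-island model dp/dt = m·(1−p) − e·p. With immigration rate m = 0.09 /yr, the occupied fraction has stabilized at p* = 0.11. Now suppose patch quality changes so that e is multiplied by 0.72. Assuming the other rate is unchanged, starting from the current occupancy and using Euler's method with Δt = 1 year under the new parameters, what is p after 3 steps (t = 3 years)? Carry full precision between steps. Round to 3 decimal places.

0.144

Balance m(1−p*) = e·p* gives e = m(1−p*)/p* = 0.09×0.89000/0.11000 = 0.72818.
Starting from p₀ = 0.11000; update p ← p + (dp/dt)·Δt with the new parameters.
p: 0.11000 → 0.13243  (Δp = +0.02243)
p: 0.13243 → 0.14108  (Δp = +0.00865)
p: 0.14108 → 0.14442  (Δp = +0.00334)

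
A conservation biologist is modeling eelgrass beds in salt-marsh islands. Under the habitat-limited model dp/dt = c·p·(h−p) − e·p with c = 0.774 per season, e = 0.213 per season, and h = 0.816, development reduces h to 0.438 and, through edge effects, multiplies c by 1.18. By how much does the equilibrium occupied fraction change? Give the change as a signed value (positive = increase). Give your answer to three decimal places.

Before: p* = h − e/c = 0.816 − 0.213/0.774 = 0.816 − 0.2752 = 0.5408.
After: c = 0.91332, e = 0.213, h = 0.438; p* = 0.438 − 0.213/0.91332 = 0.2048.
Δp* = 0.2048 − 0.5408 = -0.3360.

-0.336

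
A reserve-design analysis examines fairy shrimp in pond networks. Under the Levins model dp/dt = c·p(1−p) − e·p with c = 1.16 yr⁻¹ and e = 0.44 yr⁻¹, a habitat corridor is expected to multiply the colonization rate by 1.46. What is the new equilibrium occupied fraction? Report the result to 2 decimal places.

Before: p* = 1 − 0.44/1.16 = 0.6207.
After the change, c = 1.6936, e = 0.44, so p* = 1 − 0.44/1.6936 = 0.7402.

0.74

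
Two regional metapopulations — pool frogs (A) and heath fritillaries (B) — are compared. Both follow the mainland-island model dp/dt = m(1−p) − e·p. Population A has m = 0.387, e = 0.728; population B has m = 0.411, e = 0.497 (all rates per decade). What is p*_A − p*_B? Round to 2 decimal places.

-0.11

A: p*_A = m/(m+e) = 0.387/1.1150 = 0.3471.
B: p*_B = 0.411/0.9080 = 0.4526.
p*_A − p*_B = 0.3471 − 0.4526 = -0.1056.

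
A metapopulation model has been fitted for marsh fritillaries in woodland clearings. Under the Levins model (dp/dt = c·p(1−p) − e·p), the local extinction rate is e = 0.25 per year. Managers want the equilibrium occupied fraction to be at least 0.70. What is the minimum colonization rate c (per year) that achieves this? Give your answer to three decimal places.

p* = 1 − e/c ≥ 0.70 requires e/c ≤ 0.3000, i.e. c ≥ e/0.3000.
c_min = 0.25/0.3000 = 0.8333.

0.833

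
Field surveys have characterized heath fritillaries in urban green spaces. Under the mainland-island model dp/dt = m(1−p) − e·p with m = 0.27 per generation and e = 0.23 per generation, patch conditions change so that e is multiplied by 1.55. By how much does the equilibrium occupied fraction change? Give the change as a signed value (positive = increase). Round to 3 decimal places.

Before: p* = 0.27/(0.27+0.23) = 0.5400.
After: m = 0.27, e = 0.3565; p* = 0.27/0.6265 = 0.4310.
Δp* = 0.4310 − 0.5400 = -0.1090.

-0.109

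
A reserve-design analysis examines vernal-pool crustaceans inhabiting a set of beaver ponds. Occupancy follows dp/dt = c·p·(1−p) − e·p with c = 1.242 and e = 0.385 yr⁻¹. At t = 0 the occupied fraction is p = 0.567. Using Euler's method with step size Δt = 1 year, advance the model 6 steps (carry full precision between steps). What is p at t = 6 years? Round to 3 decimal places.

0.690

Update rule: p ← p + [c·p·(1−p) − e·p]·Δt with Δt = 1.
step 1: Δp = +0.08663, p = 0.65363
step 2: Δp = +0.02954, p = 0.68317
step 3: Δp = +0.00581, p = 0.68898
step 4: Δp = +0.00089, p = 0.68987
step 5: Δp = +0.00013, p = 0.68999
step 6: Δp = +0.00002, p = 0.69001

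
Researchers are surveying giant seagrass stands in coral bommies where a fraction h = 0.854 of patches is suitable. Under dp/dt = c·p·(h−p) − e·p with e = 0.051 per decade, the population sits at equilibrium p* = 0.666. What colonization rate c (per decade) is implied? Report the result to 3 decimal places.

0.271

At equilibrium c(h−p*) = e, so c = e/(h−p*).
c = 0.051/(0.854 − 0.666) = 0.051/0.1880 = 0.2713.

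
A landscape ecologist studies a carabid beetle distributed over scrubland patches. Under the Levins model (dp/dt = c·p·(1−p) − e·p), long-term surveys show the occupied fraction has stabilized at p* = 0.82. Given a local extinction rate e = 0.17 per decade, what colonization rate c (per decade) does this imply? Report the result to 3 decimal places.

At equilibrium c(1−p*) = e, so c = e/(1−p*).
c = 0.17/(1 − 0.82) = 0.17/0.1800 = 0.9444.

0.944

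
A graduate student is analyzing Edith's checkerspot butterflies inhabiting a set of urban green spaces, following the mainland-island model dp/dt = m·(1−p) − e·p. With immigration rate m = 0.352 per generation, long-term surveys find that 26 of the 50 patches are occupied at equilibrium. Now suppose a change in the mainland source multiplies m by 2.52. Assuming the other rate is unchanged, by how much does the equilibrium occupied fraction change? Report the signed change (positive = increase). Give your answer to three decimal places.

Observed p* = 26/50 = 0.52000.
Balance m(1−p*) = e·p* gives e = m(1−p*)/p* = 0.352×0.48000/0.52000 = 0.32492.
New p* = m/(m+e) = 0.88704/(0.88704+0.32492) = 0.73191.
Δp* = 0.73191 − 0.52000 = +0.21191.

0.212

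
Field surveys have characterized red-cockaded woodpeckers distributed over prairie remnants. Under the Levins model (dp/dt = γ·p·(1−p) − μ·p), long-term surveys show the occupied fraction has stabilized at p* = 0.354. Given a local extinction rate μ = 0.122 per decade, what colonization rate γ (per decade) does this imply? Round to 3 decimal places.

0.189

At equilibrium γ(1−p*) = μ, so γ = μ/(1−p*).
γ = 0.122/(1 − 0.354) = 0.122/0.6460 = 0.1889.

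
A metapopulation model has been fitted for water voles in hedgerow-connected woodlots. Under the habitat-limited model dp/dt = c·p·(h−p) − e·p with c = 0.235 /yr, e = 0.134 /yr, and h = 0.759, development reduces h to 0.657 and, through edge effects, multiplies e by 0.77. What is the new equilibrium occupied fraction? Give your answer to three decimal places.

Before: p* = h − e/c = 0.759 − 0.134/0.235 = 0.759 − 0.5702 = 0.1888.
After: c = 0.235, e = 0.10318, h = 0.657; p* = 0.657 − 0.10318/0.235 = 0.2179.

0.218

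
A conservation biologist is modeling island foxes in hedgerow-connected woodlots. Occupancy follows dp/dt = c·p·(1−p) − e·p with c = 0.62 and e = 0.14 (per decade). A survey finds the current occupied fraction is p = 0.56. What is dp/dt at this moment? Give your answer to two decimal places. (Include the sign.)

Colonization term: c·p·(1−p) = 0.62×0.56×0.4400 = 0.15277.
Extinction term: e·p = 0.07840.
dp/dt = 0.15277 − 0.07840 = 0.07437.

0.07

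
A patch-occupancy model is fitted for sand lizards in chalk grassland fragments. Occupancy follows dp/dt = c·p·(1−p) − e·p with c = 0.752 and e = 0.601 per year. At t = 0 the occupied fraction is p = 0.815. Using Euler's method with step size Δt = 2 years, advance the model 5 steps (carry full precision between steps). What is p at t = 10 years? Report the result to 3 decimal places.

Update rule: p ← p + [c·p·(1−p) − e·p]·Δt with Δt = 2.
t = 2: p = 0.81500 + (-0.75286) = 0.06214
t = 4: p = 0.06214 + (+0.01296) = 0.07509
t = 6: p = 0.07509 + (+0.01420) = 0.08929
t = 8: p = 0.08929 + (+0.01497) = 0.10427
t = 10: p = 0.10427 + (+0.01514) = 0.11940

0.119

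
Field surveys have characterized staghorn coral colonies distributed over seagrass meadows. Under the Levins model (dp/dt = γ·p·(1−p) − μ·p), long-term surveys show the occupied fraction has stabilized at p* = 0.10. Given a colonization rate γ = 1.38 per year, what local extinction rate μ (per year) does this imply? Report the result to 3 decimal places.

1.242

At equilibrium γ(1−p*) = μ.
μ = 1.38 × (1 − 0.10) = 1.38 × 0.9000 = 1.2420.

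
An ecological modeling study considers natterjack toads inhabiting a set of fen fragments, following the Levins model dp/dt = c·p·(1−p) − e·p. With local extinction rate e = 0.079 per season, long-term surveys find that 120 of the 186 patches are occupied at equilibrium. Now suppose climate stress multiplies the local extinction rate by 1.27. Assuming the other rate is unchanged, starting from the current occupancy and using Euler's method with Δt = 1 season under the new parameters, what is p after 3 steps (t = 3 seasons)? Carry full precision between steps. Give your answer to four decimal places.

0.6101

Observed p* = 120/186 = 0.64516.
Balance c(1−p*) = e gives c = e/(1 − 0.64516) = 0.079/0.35484 = 0.22264.
Starting from p₀ = 0.64516; update p ← p + (dp/dt)·Δt with the new parameters.
  1  |  dp/dt·Δt = -0.013761  |  p_1 = 0.631400
  2  |  dp/dt·Δt = -0.011533  |  p_2 = 0.619867
  3  |  dp/dt·Δt = -0.009731  |  p_3 = 0.610136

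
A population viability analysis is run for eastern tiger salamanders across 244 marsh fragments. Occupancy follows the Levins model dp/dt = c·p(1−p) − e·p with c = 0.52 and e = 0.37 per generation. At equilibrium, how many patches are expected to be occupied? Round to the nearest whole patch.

p* = 1 − e/c = 1 − 0.37/0.52 = 0.2885.
Expected occupied patches = N × p* = 244 × 0.2885 = 70.38 ≈ 70.

70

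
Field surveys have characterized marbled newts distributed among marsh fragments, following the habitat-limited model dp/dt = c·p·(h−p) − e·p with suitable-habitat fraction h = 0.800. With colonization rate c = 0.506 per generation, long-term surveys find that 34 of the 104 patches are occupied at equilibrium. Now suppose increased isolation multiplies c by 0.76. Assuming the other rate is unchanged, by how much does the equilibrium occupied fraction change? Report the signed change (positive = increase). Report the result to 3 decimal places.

-0.149

Observed p* = 34/104 = 0.32692.
Balance c(h−p*) = e gives e = 0.506×(0.8 − 0.32692) = 0.23938.
New p* = 0.8 − e/c = 0.8 − 0.23938/0.38456 = 0.17752.
Δp* = 0.17752 − 0.32692 = -0.14940.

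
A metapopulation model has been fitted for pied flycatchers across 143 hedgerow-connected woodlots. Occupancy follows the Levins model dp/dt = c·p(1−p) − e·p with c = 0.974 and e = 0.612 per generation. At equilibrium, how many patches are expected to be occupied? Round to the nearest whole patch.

p* = 1 − e/c = 1 − 0.612/0.974 = 0.3717.
Expected occupied patches = N × p* = 143 × 0.3717 = 53.15 ≈ 53.

53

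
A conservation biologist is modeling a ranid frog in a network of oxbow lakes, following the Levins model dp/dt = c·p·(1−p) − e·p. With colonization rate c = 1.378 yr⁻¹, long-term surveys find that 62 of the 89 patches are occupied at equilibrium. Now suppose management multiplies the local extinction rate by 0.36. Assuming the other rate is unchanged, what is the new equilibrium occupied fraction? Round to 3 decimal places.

Observed p* = 62/89 = 0.69663.
Balance c(1−p*) = e gives e = 1.378×(1 − 0.69663) = 0.41804.
New p* = 1 − e/c = 1 − 0.15049/1.37800 = 0.89079.

0.891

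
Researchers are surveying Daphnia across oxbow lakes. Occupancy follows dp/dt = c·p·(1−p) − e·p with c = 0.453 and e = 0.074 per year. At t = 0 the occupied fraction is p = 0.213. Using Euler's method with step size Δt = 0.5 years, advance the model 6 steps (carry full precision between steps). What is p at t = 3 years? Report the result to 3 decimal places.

Update rule: p ← p + [c·p·(1−p) − e·p]·Δt with Δt = 0.5.
t = 0.5: p = 0.21300 + (+0.03009) = 0.24309
t = 1: p = 0.24309 + (+0.03268) = 0.27577
t = 1.5: p = 0.27577 + (+0.03503) = 0.31080
t = 2: p = 0.31080 + (+0.03702) = 0.34782
t = 2.5: p = 0.34782 + (+0.03851) = 0.38633
t = 3: p = 0.38633 + (+0.03940) = 0.42573

0.426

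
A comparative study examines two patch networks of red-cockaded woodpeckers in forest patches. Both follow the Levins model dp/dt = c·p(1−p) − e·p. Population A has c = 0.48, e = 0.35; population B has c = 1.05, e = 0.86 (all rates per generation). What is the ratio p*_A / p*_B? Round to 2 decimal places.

1.50

A: p*_A = 1 − 0.35/0.48 = 0.2708.
B: p*_B = 1 − 0.86/1.05 = 0.1810.
p*_A / p*_B = 0.2708/0.1810 = 1.4967.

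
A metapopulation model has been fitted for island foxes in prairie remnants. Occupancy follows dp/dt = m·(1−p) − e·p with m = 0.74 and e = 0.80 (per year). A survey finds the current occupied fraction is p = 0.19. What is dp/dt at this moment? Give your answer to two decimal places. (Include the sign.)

0.45

Colonization term: m·(1−p) = 0.74×0.8100 = 0.59940.
Extinction term: e·p = 0.15200.
dp/dt = 0.59940 − 0.15200 = 0.44740.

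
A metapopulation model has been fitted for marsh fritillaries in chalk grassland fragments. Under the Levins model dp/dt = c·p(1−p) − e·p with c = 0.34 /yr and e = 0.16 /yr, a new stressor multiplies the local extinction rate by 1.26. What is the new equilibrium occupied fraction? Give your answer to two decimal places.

0.41

Before: p* = 1 − 0.16/0.34 = 0.5294.
After the change, c = 0.34, e = 0.2016, so p* = 1 − 0.2016/0.34 = 0.4071.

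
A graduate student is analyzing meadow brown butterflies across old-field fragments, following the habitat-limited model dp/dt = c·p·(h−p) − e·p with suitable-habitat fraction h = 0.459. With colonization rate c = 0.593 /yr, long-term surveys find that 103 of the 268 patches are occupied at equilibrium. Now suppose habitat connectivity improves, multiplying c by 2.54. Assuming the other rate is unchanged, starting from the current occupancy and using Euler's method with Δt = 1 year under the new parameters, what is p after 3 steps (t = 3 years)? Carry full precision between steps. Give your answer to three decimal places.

0.427

Observed p* = 103/268 = 0.38433.
Balance c(h−p*) = e gives e = 0.593×(0.459 − 0.38433) = 0.04428.
Starting from p₀ = 0.38433; update p ← p + (dp/dt)·Δt with the new parameters.
p: 0.38433 → 0.41054  (Δp = +0.02621)
p: 0.41054 → 0.42233  (Δp = +0.01179)
p: 0.42233 → 0.42695  (Δp = +0.00463)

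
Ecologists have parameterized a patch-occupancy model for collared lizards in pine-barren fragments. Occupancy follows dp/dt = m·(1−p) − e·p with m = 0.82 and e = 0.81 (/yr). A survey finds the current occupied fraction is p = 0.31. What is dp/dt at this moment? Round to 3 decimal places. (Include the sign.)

Colonization term: m·(1−p) = 0.82×0.6900 = 0.56580.
Extinction term: e·p = 0.25110.
dp/dt = 0.56580 − 0.25110 = 0.31470.

0.315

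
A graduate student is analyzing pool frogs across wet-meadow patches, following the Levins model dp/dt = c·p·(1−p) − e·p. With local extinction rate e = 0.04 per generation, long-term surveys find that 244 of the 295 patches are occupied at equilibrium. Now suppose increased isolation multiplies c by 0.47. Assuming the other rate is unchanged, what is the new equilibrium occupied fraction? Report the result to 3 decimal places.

Observed p* = 244/295 = 0.82712.
Balance c(1−p*) = e gives c = e/(1 − 0.82712) = 0.04/0.17288 = 0.23137.
New p* = 1 − e/c = 1 − 0.04000/0.10874 = 0.63215.

0.632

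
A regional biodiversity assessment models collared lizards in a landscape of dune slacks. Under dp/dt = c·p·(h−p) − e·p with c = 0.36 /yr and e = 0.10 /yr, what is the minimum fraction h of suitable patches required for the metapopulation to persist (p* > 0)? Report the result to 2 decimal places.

p* = h − e/c is positive only when h > e/c.
h_min = e/c = 0.10/0.36 = 0.2778.

0.28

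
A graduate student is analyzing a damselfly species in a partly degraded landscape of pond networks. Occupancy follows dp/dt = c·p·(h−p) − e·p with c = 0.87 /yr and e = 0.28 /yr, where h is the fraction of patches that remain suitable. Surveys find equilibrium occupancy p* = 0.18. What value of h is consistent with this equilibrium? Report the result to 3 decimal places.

At equilibrium c(h−p*) = e, so h = p* + e/c.
h = 0.18 + 0.28/0.87 = 0.18 + 0.3218 = 0.5018.

0.502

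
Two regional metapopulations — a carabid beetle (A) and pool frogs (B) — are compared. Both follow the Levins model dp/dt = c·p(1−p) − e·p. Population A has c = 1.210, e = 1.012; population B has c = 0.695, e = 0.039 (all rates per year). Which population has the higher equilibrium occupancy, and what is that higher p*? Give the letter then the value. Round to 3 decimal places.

A: p*_A = 1 − 1.012/1.210 = 0.1636.
B: p*_B = 1 − 0.039/0.695 = 0.9439.
B is higher at 0.9439.

B, 0.944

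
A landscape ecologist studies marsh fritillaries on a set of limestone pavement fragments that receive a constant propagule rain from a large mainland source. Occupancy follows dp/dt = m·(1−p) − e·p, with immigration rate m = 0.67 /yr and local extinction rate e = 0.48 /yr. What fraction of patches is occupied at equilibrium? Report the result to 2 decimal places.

0.58

Setting dp/dt = 0: m − m·p* = e·p*, so m = (m+e)·p*.
p* = m/(m+e) = 0.67/(0.67+0.48) = 0.67/1.1500 = 0.5826.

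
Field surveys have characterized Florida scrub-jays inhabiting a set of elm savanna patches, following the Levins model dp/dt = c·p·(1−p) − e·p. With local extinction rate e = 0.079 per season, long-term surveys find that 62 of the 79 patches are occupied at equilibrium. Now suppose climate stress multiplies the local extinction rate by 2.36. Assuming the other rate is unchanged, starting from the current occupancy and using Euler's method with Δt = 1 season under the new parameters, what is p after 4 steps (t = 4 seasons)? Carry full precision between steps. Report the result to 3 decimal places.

Observed p* = 62/79 = 0.78481.
Balance c(1−p*) = e gives c = e/(1 − 0.78481) = 0.079/0.21519 = 0.36712.
Starting from p₀ = 0.78481; update p ← p + (dp/dt)·Δt with the new parameters.
step 1: Δp = -0.08432, p = 0.70049
step 2: Δp = -0.05358, p = 0.64691
step 3: Δp = -0.03675, p = 0.61016
step 4: Δp = -0.02643, p = 0.58373

0.584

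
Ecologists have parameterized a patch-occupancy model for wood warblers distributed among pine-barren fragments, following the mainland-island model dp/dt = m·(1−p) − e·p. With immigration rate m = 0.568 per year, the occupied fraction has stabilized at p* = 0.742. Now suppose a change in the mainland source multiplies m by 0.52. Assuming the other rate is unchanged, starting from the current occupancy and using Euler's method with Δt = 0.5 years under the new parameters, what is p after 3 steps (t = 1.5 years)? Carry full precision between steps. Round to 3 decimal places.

Balance m(1−p*) = e·p* gives e = m(1−p*)/p* = 0.568×0.25800/0.74200 = 0.19750.
Starting from p₀ = 0.74200; update p ← p + (dp/dt)·Δt with the new parameters.
step 1: Δp = -0.03517, p = 0.70683
step 2: Δp = -0.02650, p = 0.68033
step 3: Δp = -0.01997, p = 0.66035

0.660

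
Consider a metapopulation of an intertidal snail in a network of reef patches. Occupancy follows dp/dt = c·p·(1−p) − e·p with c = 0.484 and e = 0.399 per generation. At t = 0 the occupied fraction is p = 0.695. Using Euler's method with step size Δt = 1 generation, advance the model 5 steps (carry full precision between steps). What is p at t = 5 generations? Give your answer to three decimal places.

Update rule: p ← p + [c·p·(1−p) − e·p]·Δt with Δt = 1.
t = 1: p = 0.69500 + (-0.17471) = 0.52029
t = 2: p = 0.52029 + (-0.08680) = 0.43350
t = 3: p = 0.43350 + (-0.05411) = 0.37939
t = 4: p = 0.37939 + (-0.03742) = 0.34197
t = 5: p = 0.34197 + (-0.02753) = 0.31444

0.314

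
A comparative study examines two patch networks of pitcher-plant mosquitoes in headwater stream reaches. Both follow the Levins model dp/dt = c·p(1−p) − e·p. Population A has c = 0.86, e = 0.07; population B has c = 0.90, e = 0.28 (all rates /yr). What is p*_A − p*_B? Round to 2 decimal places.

A: p*_A = 1 − 0.07/0.86 = 0.9186.
B: p*_B = 1 − 0.28/0.90 = 0.6889.
p*_A − p*_B = 0.9186 − 0.6889 = 0.2297.

0.23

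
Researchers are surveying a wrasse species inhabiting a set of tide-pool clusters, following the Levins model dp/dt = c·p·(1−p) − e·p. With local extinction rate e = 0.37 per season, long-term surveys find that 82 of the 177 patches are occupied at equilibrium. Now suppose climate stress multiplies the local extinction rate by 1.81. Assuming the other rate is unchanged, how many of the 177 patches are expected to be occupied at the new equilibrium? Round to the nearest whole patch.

5

Observed p* = 82/177 = 0.46328.
Balance c(1−p*) = e gives c = e/(1 − 0.46328) = 0.37/0.53672 = 0.68937.
New p* = 1 − e/c = 1 − 0.66970/0.68937 = 0.02853.
Expected occupied = 177 × 0.02853 = 5.05 ≈ 5.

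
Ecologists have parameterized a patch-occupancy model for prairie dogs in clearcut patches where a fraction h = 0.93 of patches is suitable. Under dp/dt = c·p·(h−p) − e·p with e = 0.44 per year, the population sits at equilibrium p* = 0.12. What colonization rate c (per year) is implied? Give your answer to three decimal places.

0.543

At equilibrium c(h−p*) = e, so c = e/(h−p*).
c = 0.44/(0.93 − 0.12) = 0.44/0.8100 = 0.5432.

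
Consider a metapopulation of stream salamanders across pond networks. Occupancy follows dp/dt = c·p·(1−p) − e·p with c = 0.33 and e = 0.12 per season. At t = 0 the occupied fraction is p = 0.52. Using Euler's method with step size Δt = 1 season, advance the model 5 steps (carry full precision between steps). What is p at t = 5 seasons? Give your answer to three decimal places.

0.594

Update rule: p ← p + [c·p·(1−p) − e·p]·Δt with Δt = 1.
  1  |  dp/dt·Δt = +0.019968  |  p_1 = 0.539968
  2  |  dp/dt·Δt = +0.017177  |  p_2 = 0.557145
  3  |  dp/dt·Δt = +0.014565  |  p_3 = 0.571710
  4  |  dp/dt·Δt = +0.012198  |  p_4 = 0.583908
  5  |  dp/dt·Δt = +0.010108  |  p_5 = 0.594015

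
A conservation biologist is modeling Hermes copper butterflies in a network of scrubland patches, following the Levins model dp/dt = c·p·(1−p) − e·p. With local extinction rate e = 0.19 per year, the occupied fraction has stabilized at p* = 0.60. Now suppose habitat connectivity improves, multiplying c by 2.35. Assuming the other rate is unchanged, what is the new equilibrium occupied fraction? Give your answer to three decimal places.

Balance c(1−p*) = e gives c = e/(1 − 0.60000) = 0.19/0.40000 = 0.47500.
New p* = 1 − e/c = 1 − 0.19000/1.11625 = 0.82979.

0.830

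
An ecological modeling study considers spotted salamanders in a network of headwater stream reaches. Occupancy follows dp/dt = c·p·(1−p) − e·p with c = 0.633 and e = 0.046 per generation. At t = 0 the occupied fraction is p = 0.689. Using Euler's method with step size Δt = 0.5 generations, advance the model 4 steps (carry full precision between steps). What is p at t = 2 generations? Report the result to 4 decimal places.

0.8479

Update rule: p ← p + [c·p·(1−p) − e·p]·Δt with Δt = 0.5.
p: 0.68900 → 0.74097  (Δp = +0.05197)
p: 0.74097 → 0.78468  (Δp = +0.04370)
p: 0.78468 → 0.82010  (Δp = +0.03543)
p: 0.82010 → 0.84794  (Δp = +0.02783)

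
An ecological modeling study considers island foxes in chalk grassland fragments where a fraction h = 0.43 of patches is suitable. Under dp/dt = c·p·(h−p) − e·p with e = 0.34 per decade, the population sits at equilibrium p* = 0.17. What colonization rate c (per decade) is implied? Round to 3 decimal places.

1.308

At equilibrium c(h−p*) = e, so c = e/(h−p*).
c = 0.34/(0.43 − 0.17) = 0.34/0.2600 = 1.3077.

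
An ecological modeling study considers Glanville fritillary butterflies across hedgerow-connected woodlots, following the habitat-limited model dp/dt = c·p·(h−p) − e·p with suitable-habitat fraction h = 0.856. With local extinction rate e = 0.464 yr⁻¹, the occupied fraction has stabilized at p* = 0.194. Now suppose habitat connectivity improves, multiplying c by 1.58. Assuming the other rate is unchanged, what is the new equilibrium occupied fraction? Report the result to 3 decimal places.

0.437

Balance c(h−p*) = e gives c = e/(0.856 − 0.19400) = 0.464/0.66200 = 0.70091.
New p* = 0.856 − e/c = 0.856 − 0.46400/1.10744 = 0.43702.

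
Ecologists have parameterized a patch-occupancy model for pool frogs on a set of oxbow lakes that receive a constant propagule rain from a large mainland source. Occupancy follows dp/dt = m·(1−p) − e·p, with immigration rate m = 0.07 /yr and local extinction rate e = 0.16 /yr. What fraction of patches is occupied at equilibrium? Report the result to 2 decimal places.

0.30

At equilibrium the propagule rain into empty patches balances local extinction: m(1−p*) = e·p*.
p* = m/(m+e) = 0.07/(0.07+0.16) = 0.07/0.2300 = 0.3043.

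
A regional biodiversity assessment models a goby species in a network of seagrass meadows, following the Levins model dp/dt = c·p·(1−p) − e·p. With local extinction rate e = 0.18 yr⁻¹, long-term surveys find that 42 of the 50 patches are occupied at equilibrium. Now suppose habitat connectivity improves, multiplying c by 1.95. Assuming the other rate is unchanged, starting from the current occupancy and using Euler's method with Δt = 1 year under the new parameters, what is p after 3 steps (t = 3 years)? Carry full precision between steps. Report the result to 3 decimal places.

0.982

Observed p* = 42/50 = 0.84000.
Balance c(1−p*) = e gives c = e/(1 − 0.84000) = 0.18/0.16000 = 1.12500.
Starting from p₀ = 0.84000; update p ← p + (dp/dt)·Δt with the new parameters.
t = 1: p = 0.84000 + (+0.14364) = 0.98364
t = 2: p = 0.98364 + (-0.14175) = 0.84189
t = 3: p = 0.84189 + (+0.14048) = 0.98236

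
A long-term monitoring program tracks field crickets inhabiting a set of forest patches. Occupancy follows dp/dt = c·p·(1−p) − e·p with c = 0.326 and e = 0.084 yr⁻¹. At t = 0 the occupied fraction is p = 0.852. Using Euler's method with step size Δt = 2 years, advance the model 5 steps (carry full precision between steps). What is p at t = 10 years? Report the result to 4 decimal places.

0.7454

Update rule: p ← p + [c·p·(1−p) − e·p]·Δt with Δt = 2.
step 1: Δp = -0.06092, p = 0.79108
step 2: Δp = -0.02514, p = 0.76594
step 3: Δp = -0.01179, p = 0.75415
step 4: Δp = -0.00581, p = 0.74834
step 5: Δp = -0.00293, p = 0.74541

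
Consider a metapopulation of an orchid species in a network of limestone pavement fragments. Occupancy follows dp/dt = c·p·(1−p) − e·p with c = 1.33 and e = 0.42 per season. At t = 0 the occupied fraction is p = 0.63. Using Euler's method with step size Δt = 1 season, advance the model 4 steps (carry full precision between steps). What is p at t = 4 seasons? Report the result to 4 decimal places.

Update rule: p ← p + [c·p·(1−p) − e·p]·Δt with Δt = 1.
t = 1: p = 0.63000 + (+0.04542) = 0.67542
t = 2: p = 0.67542 + (+0.00789) = 0.68332
t = 3: p = 0.68332 + (+0.00081) = 0.68413
t = 4: p = 0.68413 + (+0.00007) = 0.68420

0.6842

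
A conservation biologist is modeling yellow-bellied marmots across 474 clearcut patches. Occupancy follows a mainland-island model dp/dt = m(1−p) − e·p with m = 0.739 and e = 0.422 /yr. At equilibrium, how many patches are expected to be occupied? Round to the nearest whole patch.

p* = m/(m+e) = 0.739/1.1610 = 0.6365.
Expected occupied patches = N × p* = 474 × 0.6365 = 301.71 ≈ 302.

302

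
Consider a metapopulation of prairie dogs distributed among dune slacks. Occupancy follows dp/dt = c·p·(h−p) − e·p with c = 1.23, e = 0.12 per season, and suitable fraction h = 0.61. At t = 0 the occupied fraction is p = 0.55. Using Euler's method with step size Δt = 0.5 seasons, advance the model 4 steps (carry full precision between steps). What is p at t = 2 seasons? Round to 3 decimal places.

0.520

Update rule: p ← p + [c·p·(h−p) − e·p]·Δt with Δt = 0.5.
  1  |  dp/dt·Δt = -0.012705  |  p_1 = 0.537295
  2  |  dp/dt·Δt = -0.008213  |  p_2 = 0.529082
  3  |  dp/dt·Δt = -0.005415  |  p_3 = 0.523666
  4  |  dp/dt·Δt = -0.003616  |  p_4 = 0.520051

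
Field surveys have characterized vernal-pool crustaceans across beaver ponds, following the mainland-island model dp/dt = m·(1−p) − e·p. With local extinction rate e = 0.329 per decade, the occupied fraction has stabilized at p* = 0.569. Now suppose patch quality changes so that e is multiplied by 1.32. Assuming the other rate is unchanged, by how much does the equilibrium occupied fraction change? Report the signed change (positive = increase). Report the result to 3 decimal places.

Balance m(1−p*) = e·p* gives m = e·p*/(1−p*) = 0.329×0.56900/0.43100 = 0.43434.
New p* = m/(m+e) = 0.43434/(0.43434+0.43428) = 0.50003.
Δp* = 0.50003 − 0.56900 = -0.06897.

-0.069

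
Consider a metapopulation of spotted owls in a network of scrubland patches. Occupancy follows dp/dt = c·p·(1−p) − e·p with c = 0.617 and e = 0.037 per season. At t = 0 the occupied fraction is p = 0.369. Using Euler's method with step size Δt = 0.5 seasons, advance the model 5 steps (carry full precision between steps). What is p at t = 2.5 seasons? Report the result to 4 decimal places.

Update rule: p ← p + [c·p·(1−p) − e·p]·Δt with Δt = 0.5.
  1  |  dp/dt·Δt = +0.065004  |  p_1 = 0.434004
  2  |  dp/dt·Δt = +0.067752  |  p_2 = 0.501757
  3  |  dp/dt·Δt = +0.067842  |  p_3 = 0.569598
  4  |  dp/dt·Δt = +0.065093  |  p_4 = 0.634691
  5  |  dp/dt·Δt = +0.059786  |  p_5 = 0.694478

0.6945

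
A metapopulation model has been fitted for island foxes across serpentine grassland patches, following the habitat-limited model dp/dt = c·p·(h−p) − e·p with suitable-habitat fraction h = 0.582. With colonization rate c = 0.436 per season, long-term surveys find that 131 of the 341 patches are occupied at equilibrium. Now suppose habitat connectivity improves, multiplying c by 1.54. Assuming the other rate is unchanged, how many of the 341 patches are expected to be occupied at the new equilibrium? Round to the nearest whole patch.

155

Observed p* = 131/341 = 0.38416.
Balance c(h−p*) = e gives e = 0.436×(0.582 − 0.38416) = 0.08626.
New p* = 0.582 − e/c = 0.582 − 0.08626/0.67144 = 0.45353.
Expected occupied = 341 × 0.45353 = 154.65 ≈ 155.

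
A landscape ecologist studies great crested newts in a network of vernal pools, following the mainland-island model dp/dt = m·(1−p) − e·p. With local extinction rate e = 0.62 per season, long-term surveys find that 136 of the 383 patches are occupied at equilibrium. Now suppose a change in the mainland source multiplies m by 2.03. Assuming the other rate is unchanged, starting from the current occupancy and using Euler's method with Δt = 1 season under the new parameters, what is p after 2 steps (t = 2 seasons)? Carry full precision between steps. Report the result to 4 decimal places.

0.5109

Observed p* = 136/383 = 0.35509.
Balance m(1−p*) = e·p* gives m = e·p*/(1−p*) = 0.62×0.35509/0.64491 = 0.34138.
Starting from p₀ = 0.35509; update p ← p + (dp/dt)·Δt with the new parameters.
  1  |  dp/dt·Δt = +0.226761  |  p_1 = 0.581853
  2  |  dp/dt·Δt = -0.070975  |  p_2 = 0.510878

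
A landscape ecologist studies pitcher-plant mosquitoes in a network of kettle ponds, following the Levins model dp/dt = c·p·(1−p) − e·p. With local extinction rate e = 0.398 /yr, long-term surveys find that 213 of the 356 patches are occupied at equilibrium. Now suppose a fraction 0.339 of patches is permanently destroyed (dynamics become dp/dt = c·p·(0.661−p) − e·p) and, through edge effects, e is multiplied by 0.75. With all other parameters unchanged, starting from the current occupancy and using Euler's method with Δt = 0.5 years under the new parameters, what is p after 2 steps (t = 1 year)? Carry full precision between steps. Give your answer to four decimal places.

0.4837

Observed p* = 213/356 = 0.59831.
Balance c(1−p*) = e gives c = e/(1 − 0.59831) = 0.398/0.40169 = 0.99083.
Starting from p₀ = 0.59831; update p ← p + (dp/dt)·Δt with the new parameters.
p: 0.59831 → 0.52760  (Δp = -0.07072)
p: 0.52760 → 0.48372  (Δp = -0.04388)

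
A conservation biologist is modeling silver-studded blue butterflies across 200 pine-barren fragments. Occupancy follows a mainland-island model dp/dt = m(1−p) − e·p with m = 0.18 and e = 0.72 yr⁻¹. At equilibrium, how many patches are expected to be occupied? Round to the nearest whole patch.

40

p* = m/(m+e) = 0.18/0.9000 = 0.2000.
Expected occupied patches = N × p* = 200 × 0.2000 = 40.00 ≈ 40.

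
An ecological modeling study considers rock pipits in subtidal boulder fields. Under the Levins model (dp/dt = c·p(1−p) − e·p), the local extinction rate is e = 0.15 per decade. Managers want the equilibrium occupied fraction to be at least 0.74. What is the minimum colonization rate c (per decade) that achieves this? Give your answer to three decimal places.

0.577

p* = 1 − e/c ≥ 0.74 requires e/c ≤ 0.2600, i.e. c ≥ e/0.2600.
c_min = 0.15/0.2600 = 0.5769.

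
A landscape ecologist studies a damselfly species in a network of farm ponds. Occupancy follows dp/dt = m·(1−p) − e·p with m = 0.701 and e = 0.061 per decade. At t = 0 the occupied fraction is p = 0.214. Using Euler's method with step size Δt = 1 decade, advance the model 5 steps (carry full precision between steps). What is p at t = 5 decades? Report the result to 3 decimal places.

Update rule: p ← p + [m·(1−p) − e·p]·Δt with Δt = 1.
t = 1: p = 0.21400 + (+0.53793) = 0.75193
t = 2: p = 0.75193 + (+0.12803) = 0.87996
t = 3: p = 0.87996 + (+0.03047) = 0.91043
t = 4: p = 0.91043 + (+0.00725) = 0.91768
t = 5: p = 0.91768 + (+0.00173) = 0.91941

0.919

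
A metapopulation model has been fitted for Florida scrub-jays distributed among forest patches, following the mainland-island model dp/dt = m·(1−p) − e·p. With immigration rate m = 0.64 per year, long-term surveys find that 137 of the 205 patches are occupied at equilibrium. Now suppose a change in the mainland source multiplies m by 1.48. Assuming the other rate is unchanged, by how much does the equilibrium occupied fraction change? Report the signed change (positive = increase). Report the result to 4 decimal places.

0.0806

Observed p* = 137/205 = 0.66829.
Balance m(1−p*) = e·p* gives e = m(1−p*)/p* = 0.64×0.33171/0.66829 = 0.31767.
New p* = m/(m+e) = 0.94720/(0.94720+0.31767) = 0.74885.
Δp* = 0.74885 − 0.66829 = +0.08056.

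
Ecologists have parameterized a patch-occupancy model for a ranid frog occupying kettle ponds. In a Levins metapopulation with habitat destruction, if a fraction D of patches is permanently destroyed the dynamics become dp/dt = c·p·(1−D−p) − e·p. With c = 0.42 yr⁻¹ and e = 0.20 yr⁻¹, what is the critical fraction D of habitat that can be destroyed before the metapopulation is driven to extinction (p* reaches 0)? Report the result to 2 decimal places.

The nontrivial equilibrium is p* = (1−D) − e/c; extinction occurs when this hits zero.
So D_crit = 1 − e/c = 1 − 0.20/0.42 = 1 − 0.4762 = 0.5238.
Note this equals the original equilibrium occupancy — the Levins extinction-debt result.

0.52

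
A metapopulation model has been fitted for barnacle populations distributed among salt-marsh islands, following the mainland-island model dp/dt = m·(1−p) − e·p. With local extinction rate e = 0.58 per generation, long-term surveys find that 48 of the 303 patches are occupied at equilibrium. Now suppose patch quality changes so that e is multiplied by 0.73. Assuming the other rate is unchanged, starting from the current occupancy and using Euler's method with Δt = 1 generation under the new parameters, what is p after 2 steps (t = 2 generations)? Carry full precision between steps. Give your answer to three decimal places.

0.195

Observed p* = 48/303 = 0.15842.
Balance m(1−p*) = e·p* gives m = e·p*/(1−p*) = 0.58×0.15842/0.84158 = 0.10918.
Starting from p₀ = 0.15842; update p ← p + (dp/dt)·Δt with the new parameters.
step 1: Δp = +0.02481, p = 0.18322
step 2: Δp = +0.01160, p = 0.19482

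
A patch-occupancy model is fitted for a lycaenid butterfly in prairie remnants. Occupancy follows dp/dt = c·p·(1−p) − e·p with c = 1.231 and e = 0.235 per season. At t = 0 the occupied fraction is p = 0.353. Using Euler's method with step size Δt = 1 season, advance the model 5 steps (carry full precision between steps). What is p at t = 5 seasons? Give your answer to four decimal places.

Update rule: p ← p + [c·p·(1−p) − e·p]·Δt with Δt = 1.
  1  |  dp/dt·Δt = +0.198194  |  p_1 = 0.551194
  2  |  dp/dt·Δt = +0.174993  |  p_2 = 0.726187
  3  |  dp/dt·Δt = +0.074117  |  p_3 = 0.800304
  4  |  dp/dt·Δt = +0.008663  |  p_4 = 0.808968
  5  |  dp/dt·Δt = +0.000130  |  p_5 = 0.809098

0.8091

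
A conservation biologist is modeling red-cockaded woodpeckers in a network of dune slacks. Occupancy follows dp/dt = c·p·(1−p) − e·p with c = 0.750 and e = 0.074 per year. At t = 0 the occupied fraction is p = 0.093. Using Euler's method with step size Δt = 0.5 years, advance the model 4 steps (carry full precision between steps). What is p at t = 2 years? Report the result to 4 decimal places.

Update rule: p ← p + [c·p·(1−p) − e·p]·Δt with Δt = 0.5.
step 1: Δp = +0.02819, p = 0.12119
step 2: Δp = +0.03545, p = 0.15665
step 3: Δp = +0.04374, p = 0.20039
step 4: Δp = +0.05267, p = 0.25306

0.2531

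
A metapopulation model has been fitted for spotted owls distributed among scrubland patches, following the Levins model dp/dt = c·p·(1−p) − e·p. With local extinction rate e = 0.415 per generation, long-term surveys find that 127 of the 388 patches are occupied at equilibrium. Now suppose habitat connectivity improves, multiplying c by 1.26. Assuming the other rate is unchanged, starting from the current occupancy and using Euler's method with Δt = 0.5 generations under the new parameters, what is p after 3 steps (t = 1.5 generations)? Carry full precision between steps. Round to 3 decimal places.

0.376

Observed p* = 127/388 = 0.32732.
Balance c(1−p*) = e gives c = e/(1 − 0.32732) = 0.415/0.67268 = 0.61693.
Starting from p₀ = 0.32732; update p ← p + (dp/dt)·Δt with the new parameters.
p: 0.32732 → 0.34498  (Δp = +0.01766)
p: 0.34498 → 0.36122  (Δp = +0.01624)
p: 0.36122 → 0.37595  (Δp = +0.01473)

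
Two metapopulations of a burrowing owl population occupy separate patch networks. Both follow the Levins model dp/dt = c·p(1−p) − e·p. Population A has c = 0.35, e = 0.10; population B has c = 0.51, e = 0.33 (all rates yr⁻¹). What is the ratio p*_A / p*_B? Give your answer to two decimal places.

2.02

A: p*_A = 1 − 0.10/0.35 = 0.7143.
B: p*_B = 1 − 0.33/0.51 = 0.3529.
p*_A / p*_B = 0.7143/0.3529 = 2.0238.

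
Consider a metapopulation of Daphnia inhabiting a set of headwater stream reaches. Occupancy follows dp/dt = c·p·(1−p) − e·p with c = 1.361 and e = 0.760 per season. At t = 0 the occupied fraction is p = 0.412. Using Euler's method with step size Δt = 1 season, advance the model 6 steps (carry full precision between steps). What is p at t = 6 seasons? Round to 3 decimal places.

0.441

Update rule: p ← p + [c·p·(1−p) − e·p]·Δt with Δt = 1.
  1  |  dp/dt·Δt = +0.016590  |  p_1 = 0.428590
  2  |  dp/dt·Δt = +0.007581  |  p_2 = 0.436172
  3  |  dp/dt·Δt = +0.003215  |  p_3 = 0.439386
  4  |  dp/dt·Δt = +0.001316  |  p_4 = 0.440702
  5  |  dp/dt·Δt = +0.000531  |  p_5 = 0.441233
  6  |  dp/dt·Δt = +0.000213  |  p_6 = 0.441446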